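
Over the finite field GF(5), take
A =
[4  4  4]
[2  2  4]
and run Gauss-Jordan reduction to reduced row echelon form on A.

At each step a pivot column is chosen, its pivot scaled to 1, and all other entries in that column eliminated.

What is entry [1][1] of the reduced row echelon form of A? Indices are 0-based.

step 1: normalize row 0 (÷4) = (1, 1, 1)
  row 1: subtract 2×row0 = (0, 0, 2)
skip col 1 (zero from row 1)
step 2: normalize row 1 (÷2) = (0, 0, 1)
  row 0: subtract 1×row1 = (1, 1, 0)

M[1][1] = 0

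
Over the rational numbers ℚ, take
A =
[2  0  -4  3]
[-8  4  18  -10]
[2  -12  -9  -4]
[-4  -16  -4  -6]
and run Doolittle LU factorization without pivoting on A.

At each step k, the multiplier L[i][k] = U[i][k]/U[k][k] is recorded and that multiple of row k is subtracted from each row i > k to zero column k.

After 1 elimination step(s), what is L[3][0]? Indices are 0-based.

Step 1: pivot at (0,0) is 2.
  row1 ← row1 − (-4)·row0  ⇒  L[1][0]=-4, U row1=(0, 4, 2, 2)
  row2 ← row2 − (1)·row0  ⇒  L[2][0]=1, U row2=(0, -12, -5, -7)
  row3 ← row3 − (-2)·row0  ⇒  L[3][0]=-2, U row3=(0, -16, -12, 0)

L[3][0] = -2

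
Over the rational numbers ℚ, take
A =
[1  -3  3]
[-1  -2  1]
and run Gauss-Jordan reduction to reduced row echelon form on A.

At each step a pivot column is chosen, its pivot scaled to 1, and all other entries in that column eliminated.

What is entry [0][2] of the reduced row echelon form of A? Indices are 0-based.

M[0][2] = 3/5

step 1: normalize row 0 (÷1) = (1, -3, 3)
  row 1: subtract -1×row0 = (0, -5, 4)
step 2: normalize row 1 (÷-5) = (0, 1, -4/5)
  row 0: subtract -3×row1 = (1, 0, 3/5)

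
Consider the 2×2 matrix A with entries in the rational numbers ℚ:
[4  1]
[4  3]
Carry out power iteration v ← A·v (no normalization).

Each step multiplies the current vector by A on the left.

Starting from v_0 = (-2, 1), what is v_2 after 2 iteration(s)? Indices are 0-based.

v_0 = (-2, 1).
v_1 = A·v_0 = (-7, -5).
v_2 = A·v_1 = (-33, -43).

v_2 = (-33, -43)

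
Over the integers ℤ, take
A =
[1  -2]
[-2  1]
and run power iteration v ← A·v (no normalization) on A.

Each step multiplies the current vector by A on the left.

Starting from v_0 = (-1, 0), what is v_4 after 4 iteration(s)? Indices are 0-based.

v_0 = (-1, 0).
v_1 = A·v_0 = (-1, 2).
v_2 = A·v_1 = (-5, 4).
v_3 = A·v_2 = (-13, 14).
v_4 = A·v_3 = (-41, 40).

v_4 = (-41, 40)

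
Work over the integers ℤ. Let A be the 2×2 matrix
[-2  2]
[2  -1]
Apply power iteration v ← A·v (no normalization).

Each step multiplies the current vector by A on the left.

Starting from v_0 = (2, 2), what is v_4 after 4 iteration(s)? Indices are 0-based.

v_0 = (2, 2).
v_1 = A·v_0 = (0, 2).
v_2 = A·v_1 = (4, -2).
v_3 = A·v_2 = (-12, 10).
v_4 = A·v_3 = (44, -34).

v_4 = (44, -34)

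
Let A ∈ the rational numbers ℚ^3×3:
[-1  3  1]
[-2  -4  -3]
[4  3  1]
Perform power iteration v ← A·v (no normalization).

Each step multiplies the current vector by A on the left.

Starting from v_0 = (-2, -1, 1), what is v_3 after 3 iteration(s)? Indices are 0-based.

v_3 = (30, -65, 55)

v_0 = (-2, -1, 1).
v_1 = A·v_0 = (0, 5, -10).
v_2 = A·v_1 = (5, 10, 5).
v_3 = A·v_2 = (30, -65, 55).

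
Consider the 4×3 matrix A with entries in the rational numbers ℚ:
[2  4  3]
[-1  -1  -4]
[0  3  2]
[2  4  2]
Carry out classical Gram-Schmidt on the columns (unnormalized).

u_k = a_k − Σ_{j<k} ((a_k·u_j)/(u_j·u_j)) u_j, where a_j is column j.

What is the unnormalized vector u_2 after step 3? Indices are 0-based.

u_2 = (-17/89, -246/89, 82/89, -106/89)

Step 1: u_0 = a_0 = (2, -1, 0, 2).
Step 2: u_1 = a_1 − (17/9)·u_0 = (2/9, 8/9, 3, 2/9).
Step 3: u_2 = a_2 − (14/9)·u_0 − (32/89)·u_1 = (-17/89, -246/89, 82/89, -106/89).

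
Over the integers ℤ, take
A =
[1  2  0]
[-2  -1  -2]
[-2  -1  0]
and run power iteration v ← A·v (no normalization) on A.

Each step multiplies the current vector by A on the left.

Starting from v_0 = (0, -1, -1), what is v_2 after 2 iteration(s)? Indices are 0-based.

v_2 = (4, -1, 1)

v_0 = (0, -1, -1).
v_1 = A·v_0 = (-2, 3, 1).
v_2 = A·v_1 = (4, -1, 1).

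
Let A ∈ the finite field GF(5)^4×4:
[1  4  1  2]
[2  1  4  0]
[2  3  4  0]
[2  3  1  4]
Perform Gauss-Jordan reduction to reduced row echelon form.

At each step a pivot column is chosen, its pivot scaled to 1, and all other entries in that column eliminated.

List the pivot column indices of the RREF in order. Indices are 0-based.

[1] R0 /= 1  ⇒  (1, 4, 1, 2)
     R1 -= 2·R0  ⇒  (0, 3, 2, 1)
     R2 -= 2·R0  ⇒  (0, 0, 2, 1)
     R3 -= 2·R0  ⇒  (0, 0, 4, 0)
[2] R1 /= 3  ⇒  (0, 1, 4, 2)
     R0 -= 4·R1  ⇒  (1, 0, 0, 4)
[3] R2 /= 2  ⇒  (0, 0, 1, 3)
     R1 -= 4·R2  ⇒  (0, 1, 0, 0)
     R3 -= 4·R2  ⇒  (0, 0, 0, 3)
[4] R3 /= 3  ⇒  (0, 0, 0, 1)
     R0 -= 4·R3  ⇒  (1, 0, 0, 0)
     R2 -= 3·R3  ⇒  (0, 0, 1, 0)

pivot columns: 0, 1, 2, 3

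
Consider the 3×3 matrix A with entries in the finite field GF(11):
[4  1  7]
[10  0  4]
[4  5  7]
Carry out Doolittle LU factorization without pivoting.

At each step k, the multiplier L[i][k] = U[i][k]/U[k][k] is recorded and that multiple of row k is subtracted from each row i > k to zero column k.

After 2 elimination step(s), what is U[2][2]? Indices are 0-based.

U[2][2] = 7

Step 1: pivot at (0,0) is 4.
  row1 ← row1 − (8)·row0  ⇒  L[1][0]=8, U row1=(0, 3, 3)
  row2 ← row2 − (1)·row0  ⇒  L[2][0]=1, U row2=(0, 4, 0)
Step 2: pivot at (1,1) is 3.
  row2 ← row2 − (5)·row1  ⇒  L[2][1]=5, U row2=(0, 0, 7)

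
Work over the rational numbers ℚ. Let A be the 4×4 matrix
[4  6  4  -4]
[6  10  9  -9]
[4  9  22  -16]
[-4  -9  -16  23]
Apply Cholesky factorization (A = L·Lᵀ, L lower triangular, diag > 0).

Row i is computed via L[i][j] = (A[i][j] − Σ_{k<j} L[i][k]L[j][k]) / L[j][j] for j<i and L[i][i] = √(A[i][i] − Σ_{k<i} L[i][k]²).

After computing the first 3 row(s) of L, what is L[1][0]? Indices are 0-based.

Step 1: L[0][0] = √(4) = 2.
  L[1][0] = (6) / L[0][0] = 3.
Step 2: L[1][1] = √(1) = 1.
  L[2][0] = (4) / L[0][0] = 2.
  L[2][1] = (3) / L[1][1] = 3.
Step 3: L[2][2] = √(9) = 3.

L[1][0] = 3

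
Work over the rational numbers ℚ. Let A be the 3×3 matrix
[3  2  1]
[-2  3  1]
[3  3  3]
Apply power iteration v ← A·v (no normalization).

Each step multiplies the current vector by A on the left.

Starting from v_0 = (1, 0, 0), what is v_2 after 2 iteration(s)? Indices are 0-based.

v_2 = (8, -9, 12)

v_0 = (1, 0, 0).
v_1 = A·v_0 = (3, -2, 3).
v_2 = A·v_1 = (8, -9, 12).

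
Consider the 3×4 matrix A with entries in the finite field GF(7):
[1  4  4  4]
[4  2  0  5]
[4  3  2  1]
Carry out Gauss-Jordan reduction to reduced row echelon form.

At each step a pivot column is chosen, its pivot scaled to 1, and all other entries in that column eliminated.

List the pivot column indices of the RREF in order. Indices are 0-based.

step 1: normalize row 0 (÷1) = (1, 4, 4, 4)
  row 1: subtract 4×row0 = (0, 0, 5, 3)
  row 2: subtract 4×row0 = (0, 1, 0, 6)
step 2: exchange rows 1,2
step 2: normalize row 1 (÷1) = (0, 1, 0, 6)
  row 0: subtract 4×row1 = (1, 0, 4, 1)
step 3: normalize row 2 (÷5) = (0, 0, 1, 2)
  row 0: subtract 4×row2 = (1, 0, 0, 0)

pivot columns: 0, 1, 2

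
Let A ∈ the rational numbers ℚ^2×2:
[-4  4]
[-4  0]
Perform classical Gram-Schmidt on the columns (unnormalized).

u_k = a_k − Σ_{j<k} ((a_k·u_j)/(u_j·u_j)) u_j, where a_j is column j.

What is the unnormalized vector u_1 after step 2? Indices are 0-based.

Step 1: u_0 = a_0 = (-4, -4).
Step 2: u_1 = a_1 − (-1/2)·u_0 = (2, -2).

u_1 = (2, -2)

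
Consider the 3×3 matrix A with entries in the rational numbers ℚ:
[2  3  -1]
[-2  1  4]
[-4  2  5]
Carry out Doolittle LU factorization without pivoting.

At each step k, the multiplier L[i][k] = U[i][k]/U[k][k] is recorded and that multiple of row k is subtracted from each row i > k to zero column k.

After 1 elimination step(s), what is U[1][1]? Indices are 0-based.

k=0: U[0][0]=2
  eliminate (1,0): mult=-1, new row 1: (0, 4, 3); set L[1][0]=-1
  eliminate (2,0): mult=-2, new row 2: (0, 8, 3); set L[2][0]=-2

U[1][1] = 4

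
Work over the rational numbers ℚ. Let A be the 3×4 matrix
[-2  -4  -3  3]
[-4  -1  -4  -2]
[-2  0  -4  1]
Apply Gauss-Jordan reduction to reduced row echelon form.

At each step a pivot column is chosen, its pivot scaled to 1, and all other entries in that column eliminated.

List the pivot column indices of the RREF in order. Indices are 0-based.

step 1: normalize row 0 (÷-2) = (1, 2, 3/2, -3/2)
  row 1: subtract -4×row0 = (0, 7, 2, -8)
  row 2: subtract -2×row0 = (0, 4, -1, -2)
step 2: normalize row 1 (÷7) = (0, 1, 2/7, -8/7)
  row 0: subtract 2×row1 = (1, 0, 13/14, 11/14)
  row 2: subtract 4×row1 = (0, 0, -15/7, 18/7)
step 3: normalize row 2 (÷-15/7) = (0, 0, 1, -6/5)
  row 0: subtract 13/14×row2 = (1, 0, 0, 19/10)
  row 1: subtract 2/7×row2 = (0, 1, 0, -4/5)

pivot columns: 0, 1, 2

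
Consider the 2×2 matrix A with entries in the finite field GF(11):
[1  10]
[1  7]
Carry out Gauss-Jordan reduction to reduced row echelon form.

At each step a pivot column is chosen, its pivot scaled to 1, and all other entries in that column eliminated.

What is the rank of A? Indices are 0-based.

rank = 2

[1] R0 /= 1  ⇒  (1, 10)
     R1 -= 1·R0  ⇒  (0, 8)
[2] R1 /= 8  ⇒  (0, 1)
     R0 -= 10·R1  ⇒  (1, 0)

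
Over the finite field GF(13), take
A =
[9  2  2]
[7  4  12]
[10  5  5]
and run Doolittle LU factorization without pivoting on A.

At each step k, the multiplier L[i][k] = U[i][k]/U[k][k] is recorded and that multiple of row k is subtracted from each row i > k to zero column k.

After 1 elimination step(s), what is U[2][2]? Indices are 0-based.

Step 1: pivot at (0,0) is 9.
  row1 ← row1 − (8)·row0  ⇒  L[1][0]=8, U row1=(0, 1, 9)
  row2 ← row2 − (4)·row0  ⇒  L[2][0]=4, U row2=(0, 10, 10)

U[2][2] = 10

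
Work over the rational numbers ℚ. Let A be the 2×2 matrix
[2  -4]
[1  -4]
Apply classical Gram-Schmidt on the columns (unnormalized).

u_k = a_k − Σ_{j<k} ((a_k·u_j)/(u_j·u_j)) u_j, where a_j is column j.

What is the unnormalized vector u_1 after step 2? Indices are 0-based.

Step 1: u_0 = a_0 = (2, 1).
Step 2: u_1 = a_1 − (-12/5)·u_0 = (4/5, -8/5).

u_1 = (4/5, -8/5)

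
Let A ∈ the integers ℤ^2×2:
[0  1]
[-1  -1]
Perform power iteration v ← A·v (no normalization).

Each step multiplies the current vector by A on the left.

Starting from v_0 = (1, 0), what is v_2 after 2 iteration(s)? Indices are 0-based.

v_0 = (1, 0).
v_1 = A·v_0 = (0, -1).
v_2 = A·v_1 = (-1, 1).

v_2 = (-1, 1)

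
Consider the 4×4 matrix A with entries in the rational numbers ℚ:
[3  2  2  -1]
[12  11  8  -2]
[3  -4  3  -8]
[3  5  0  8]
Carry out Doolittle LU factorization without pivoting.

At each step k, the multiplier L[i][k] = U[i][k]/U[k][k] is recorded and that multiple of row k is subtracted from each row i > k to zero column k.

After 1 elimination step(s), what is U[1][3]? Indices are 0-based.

k=0: U[0][0]=3
  eliminate (1,0): mult=4, new row 1: (0, 3, 0, 2); set L[1][0]=4
  eliminate (2,0): mult=1, new row 2: (0, -6, 1, -7); set L[2][0]=1
  eliminate (3,0): mult=1, new row 3: (0, 3, -2, 9); set L[3][0]=1

U[1][3] = 2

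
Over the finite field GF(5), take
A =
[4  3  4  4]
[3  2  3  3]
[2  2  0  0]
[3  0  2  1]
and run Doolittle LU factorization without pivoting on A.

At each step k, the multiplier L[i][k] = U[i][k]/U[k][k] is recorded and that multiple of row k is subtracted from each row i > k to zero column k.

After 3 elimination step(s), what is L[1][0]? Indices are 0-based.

k=0: U[0][0]=4
  eliminate (1,0): mult=2, new row 1: (0, 1, 0, 0); set L[1][0]=2
  eliminate (2,0): mult=3, new row 2: (0, 3, 3, 3); set L[2][0]=3
  eliminate (3,0): mult=2, new row 3: (0, 4, 4, 3); set L[3][0]=2
k=1: U[1][1]=1
  eliminate (2,1): mult=3, new row 2: (0, 0, 3, 3); set L[2][1]=3
  eliminate (3,1): mult=4, new row 3: (0, 0, 4, 3); set L[3][1]=4
k=2: U[2][2]=3
  eliminate (3,2): mult=3, new row 3: (0, 0, 0, 4); set L[3][2]=3

L[1][0] = 2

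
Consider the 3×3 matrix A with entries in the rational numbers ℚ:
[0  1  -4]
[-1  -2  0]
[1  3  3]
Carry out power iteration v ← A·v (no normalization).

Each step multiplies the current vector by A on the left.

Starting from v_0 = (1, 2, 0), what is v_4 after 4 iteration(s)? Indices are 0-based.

v_0 = (1, 2, 0).
v_1 = A·v_0 = (2, -5, 7).
v_2 = A·v_1 = (-33, 8, 8).
v_3 = A·v_2 = (-24, 17, 15).
v_4 = A·v_3 = (-43, -10, 72).

v_4 = (-43, -10, 72)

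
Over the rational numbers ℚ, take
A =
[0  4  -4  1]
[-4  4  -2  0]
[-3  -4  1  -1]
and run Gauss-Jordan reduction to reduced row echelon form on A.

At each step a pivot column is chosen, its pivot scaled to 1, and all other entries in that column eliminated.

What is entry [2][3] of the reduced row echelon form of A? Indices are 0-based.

M[2][3] = -1/6

[1] R0 <-> R1
[1] R0 /= -4  ⇒  (1, -1, 1/2, 0)
     R2 -= -3·R0  ⇒  (0, -7, 5/2, -1)
[2] R1 /= 4  ⇒  (0, 1, -1, 1/4)
     R0 -= -1·R1  ⇒  (1, 0, -1/2, 1/4)
     R2 -= -7·R1  ⇒  (0, 0, -9/2, 3/4)
[3] R2 /= -9/2  ⇒  (0, 0, 1, -1/6)
     R0 -= -1/2·R2  ⇒  (1, 0, 0, 1/6)
     R1 -= -1·R2  ⇒  (0, 1, 0, 1/12)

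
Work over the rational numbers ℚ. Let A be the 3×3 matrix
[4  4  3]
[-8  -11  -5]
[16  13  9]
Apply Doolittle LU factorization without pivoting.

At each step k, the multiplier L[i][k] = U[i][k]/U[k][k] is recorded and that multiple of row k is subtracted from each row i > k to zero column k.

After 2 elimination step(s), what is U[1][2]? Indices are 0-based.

U[1][2] = 1

k=0: U[0][0]=4
  eliminate (1,0): mult=-2, new row 1: (0, -3, 1); set L[1][0]=-2
  eliminate (2,0): mult=4, new row 2: (0, -3, -3); set L[2][0]=4
k=1: U[1][1]=-3
  eliminate (2,1): mult=1, new row 2: (0, 0, -4); set L[2][1]=1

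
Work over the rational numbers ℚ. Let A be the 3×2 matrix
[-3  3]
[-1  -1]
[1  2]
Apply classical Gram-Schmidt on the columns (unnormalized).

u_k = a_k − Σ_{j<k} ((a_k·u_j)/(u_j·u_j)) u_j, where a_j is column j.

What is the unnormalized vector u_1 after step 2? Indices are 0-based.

u_1 = (15/11, -17/11, 28/11)

Step 1: u_0 = a_0 = (-3, -1, 1).
Step 2: u_1 = a_1 − (-6/11)·u_0 = (15/11, -17/11, 28/11).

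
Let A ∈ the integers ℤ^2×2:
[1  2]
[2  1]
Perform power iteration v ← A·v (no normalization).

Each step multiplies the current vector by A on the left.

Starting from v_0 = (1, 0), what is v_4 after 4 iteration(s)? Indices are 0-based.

v_0 = (1, 0).
v_1 = A·v_0 = (1, 2).
v_2 = A·v_1 = (5, 4).
v_3 = A·v_2 = (13, 14).
v_4 = A·v_3 = (41, 40).

v_4 = (41, 40)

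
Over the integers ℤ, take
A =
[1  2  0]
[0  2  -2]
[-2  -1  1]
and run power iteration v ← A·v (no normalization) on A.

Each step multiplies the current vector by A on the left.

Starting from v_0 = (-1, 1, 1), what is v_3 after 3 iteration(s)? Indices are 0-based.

v_3 = (-7, -8, 2)

v_0 = (-1, 1, 1).
v_1 = A·v_0 = (1, 0, 2).
v_2 = A·v_1 = (1, -4, 0).
v_3 = A·v_2 = (-7, -8, 2).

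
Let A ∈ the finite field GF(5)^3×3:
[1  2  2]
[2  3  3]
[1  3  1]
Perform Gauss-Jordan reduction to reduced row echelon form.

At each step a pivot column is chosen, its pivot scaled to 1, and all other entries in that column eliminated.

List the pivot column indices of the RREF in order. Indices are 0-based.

step 1: normalize row 0 (÷1) = (1, 2, 2)
  row 1: subtract 2×row0 = (0, 4, 4)
  row 2: subtract 1×row0 = (0, 1, 4)
step 2: normalize row 1 (÷4) = (0, 1, 1)
  row 0: subtract 2×row1 = (1, 0, 0)
  row 2: subtract 1×row1 = (0, 0, 3)
step 3: normalize row 2 (÷3) = (0, 0, 1)
  row 1: subtract 1×row2 = (0, 1, 0)

pivot columns: 0, 1, 2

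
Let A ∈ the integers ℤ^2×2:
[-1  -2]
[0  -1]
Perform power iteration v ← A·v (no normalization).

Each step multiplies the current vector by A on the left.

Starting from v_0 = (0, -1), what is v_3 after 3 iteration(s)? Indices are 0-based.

v_0 = (0, -1).
v_1 = A·v_0 = (2, 1).
v_2 = A·v_1 = (-4, -1).
v_3 = A·v_2 = (6, 1).

v_3 = (6, 1)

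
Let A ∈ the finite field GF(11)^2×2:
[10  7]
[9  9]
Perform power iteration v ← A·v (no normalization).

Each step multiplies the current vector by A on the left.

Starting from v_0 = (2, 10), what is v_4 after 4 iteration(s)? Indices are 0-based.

v_4 = (10, 3)

v_0 = (2, 10).
v_1 = A·v_0 = (2, 9).
v_2 = A·v_1 = (6, 0).
v_3 = A·v_2 = (5, 10).
v_4 = A·v_3 = (10, 3).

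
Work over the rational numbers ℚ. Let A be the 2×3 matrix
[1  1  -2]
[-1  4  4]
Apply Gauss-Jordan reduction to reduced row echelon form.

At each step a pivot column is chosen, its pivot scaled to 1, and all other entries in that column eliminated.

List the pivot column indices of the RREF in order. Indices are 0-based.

pivot(0,0)=1: scale R0 → (1, 1, -2)
  clear (1,0): R1 −= (-1)R0 → (0, 5, 2)
pivot(1,1)=5: scale R1 → (0, 1, 2/5)
  clear (0,1): R0 −= (1)R1 → (1, 0, -12/5)

pivot columns: 0, 1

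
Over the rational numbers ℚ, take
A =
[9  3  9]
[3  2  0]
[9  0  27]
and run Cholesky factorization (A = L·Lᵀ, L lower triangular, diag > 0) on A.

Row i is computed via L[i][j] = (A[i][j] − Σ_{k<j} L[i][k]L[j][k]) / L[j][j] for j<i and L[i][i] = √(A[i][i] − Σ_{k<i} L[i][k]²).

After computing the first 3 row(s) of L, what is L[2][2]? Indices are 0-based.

Step 1: L[0][0] = √(9) = 3.
  L[1][0] = (3) / L[0][0] = 1.
Step 2: L[1][1] = √(1) = 1.
  L[2][0] = (9) / L[0][0] = 3.
  L[2][1] = (-3) / L[1][1] = -3.
Step 3: L[2][2] = √(9) = 3.

L[2][2] = 3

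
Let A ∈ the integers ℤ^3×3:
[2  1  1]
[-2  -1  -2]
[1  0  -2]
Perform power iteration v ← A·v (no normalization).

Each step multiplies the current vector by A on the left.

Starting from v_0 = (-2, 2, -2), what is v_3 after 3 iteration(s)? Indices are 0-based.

v_0 = (-2, 2, -2).
v_1 = A·v_0 = (-4, 6, 2).
v_2 = A·v_1 = (0, -2, -8).
v_3 = A·v_2 = (-10, 18, 16).

v_3 = (-10, 18, 16)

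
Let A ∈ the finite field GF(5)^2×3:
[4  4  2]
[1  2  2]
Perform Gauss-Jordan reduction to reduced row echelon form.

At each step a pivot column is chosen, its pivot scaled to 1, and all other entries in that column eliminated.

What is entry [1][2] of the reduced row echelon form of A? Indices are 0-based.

M[1][2] = 4

step 1: normalize row 0 (÷4) = (1, 1, 3)
  row 1: subtract 1×row0 = (0, 1, 4)
step 2: normalize row 1 (÷1) = (0, 1, 4)
  row 0: subtract 1×row1 = (1, 0, 4)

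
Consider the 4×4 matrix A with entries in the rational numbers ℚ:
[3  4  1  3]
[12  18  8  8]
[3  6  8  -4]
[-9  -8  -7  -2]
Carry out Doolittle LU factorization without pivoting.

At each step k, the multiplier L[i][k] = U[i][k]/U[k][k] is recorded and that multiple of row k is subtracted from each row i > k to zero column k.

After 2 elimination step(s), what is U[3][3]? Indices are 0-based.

U[3][3] = 15

Step 1: pivot at (0,0) is 3.
  row1 ← row1 − (4)·row0  ⇒  L[1][0]=4, U row1=(0, 2, 4, -4)
  row2 ← row2 − (1)·row0  ⇒  L[2][0]=1, U row2=(0, 2, 7, -7)
  row3 ← row3 − (-3)·row0  ⇒  L[3][0]=-3, U row3=(0, 4, -4, 7)
Step 2: pivot at (1,1) is 2.
  row2 ← row2 − (1)·row1  ⇒  L[2][1]=1, U row2=(0, 0, 3, -3)
  row3 ← row3 − (2)·row1  ⇒  L[3][1]=2, U row3=(0, 0, -12, 15)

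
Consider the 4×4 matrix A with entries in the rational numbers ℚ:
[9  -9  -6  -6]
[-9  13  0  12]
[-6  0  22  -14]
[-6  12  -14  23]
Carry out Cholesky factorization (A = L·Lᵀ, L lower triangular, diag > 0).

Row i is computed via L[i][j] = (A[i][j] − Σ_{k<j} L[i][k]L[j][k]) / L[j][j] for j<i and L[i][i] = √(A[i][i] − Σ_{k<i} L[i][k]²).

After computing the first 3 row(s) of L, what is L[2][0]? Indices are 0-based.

Step 1: L[0][0] = √(9) = 3.
  L[1][0] = (-9) / L[0][0] = -3.
Step 2: L[1][1] = √(4) = 2.
  L[2][0] = (-6) / L[0][0] = -2.
  L[2][1] = (-6) / L[1][1] = -3.
Step 3: L[2][2] = √(9) = 3.

L[2][0] = -2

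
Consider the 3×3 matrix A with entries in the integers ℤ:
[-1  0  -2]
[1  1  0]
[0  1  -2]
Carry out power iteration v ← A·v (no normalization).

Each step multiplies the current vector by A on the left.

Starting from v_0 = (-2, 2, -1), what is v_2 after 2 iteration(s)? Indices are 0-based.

v_2 = (-12, 4, -8)

v_0 = (-2, 2, -1).
v_1 = A·v_0 = (4, 0, 4).
v_2 = A·v_1 = (-12, 4, -8).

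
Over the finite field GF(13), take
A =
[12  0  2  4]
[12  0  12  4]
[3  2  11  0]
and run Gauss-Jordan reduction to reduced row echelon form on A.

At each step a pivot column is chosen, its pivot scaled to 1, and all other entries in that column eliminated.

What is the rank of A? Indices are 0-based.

pivot(0,0)=12: scale R0 → (1, 0, 11, 9)
  clear (1,0): R1 −= (12)R0 → (0, 0, 10, 0)
  clear (2,0): R2 −= (3)R0 → (0, 2, 4, 12)
pivot(1,1): swap R1↔R2
pivot(1,1)=2: scale R1 → (0, 1, 2, 6)
pivot(2,2)=10: scale R2 → (0, 0, 1, 0)
  clear (0,2): R0 −= (11)R2 → (1, 0, 0, 9)
  clear (1,2): R1 −= (2)R2 → (0, 1, 0, 6)

rank = 3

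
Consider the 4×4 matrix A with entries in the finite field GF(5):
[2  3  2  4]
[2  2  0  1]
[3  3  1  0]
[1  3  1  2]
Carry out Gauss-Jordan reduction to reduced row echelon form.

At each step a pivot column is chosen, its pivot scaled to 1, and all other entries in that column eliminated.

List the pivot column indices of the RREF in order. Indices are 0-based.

pivot columns: 0, 1, 2, 3

pivot(0,0)=2: scale R0 → (1, 4, 1, 2)
  clear (1,0): R1 −= (2)R0 → (0, 4, 3, 2)
  clear (2,0): R2 −= (3)R0 → (0, 1, 3, 4)
  clear (3,0): R3 −= (1)R0 → (0, 4, 0, 0)
pivot(1,1)=4: scale R1 → (0, 1, 2, 3)
  clear (0,1): R0 −= (4)R1 → (1, 0, 3, 0)
  clear (2,1): R2 −= (1)R1 → (0, 0, 1, 1)
  clear (3,1): R3 −= (4)R1 → (0, 0, 2, 3)
pivot(2,2)=1: scale R2 → (0, 0, 1, 1)
  clear (0,2): R0 −= (3)R2 → (1, 0, 0, 2)
  clear (1,2): R1 −= (2)R2 → (0, 1, 0, 1)
  clear (3,2): R3 −= (2)R2 → (0, 0, 0, 1)
pivot(3,3)=1: scale R3 → (0, 0, 0, 1)
  clear (0,3): R0 −= (2)R3 → (1, 0, 0, 0)
  clear (1,3): R1 −= (1)R3 → (0, 1, 0, 0)
  clear (2,3): R2 −= (1)R3 → (0, 0, 1, 0)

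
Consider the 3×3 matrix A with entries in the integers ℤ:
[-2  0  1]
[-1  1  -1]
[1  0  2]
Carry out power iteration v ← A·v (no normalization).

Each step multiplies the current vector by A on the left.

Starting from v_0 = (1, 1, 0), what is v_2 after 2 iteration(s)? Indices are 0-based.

v_0 = (1, 1, 0).
v_1 = A·v_0 = (-2, 0, 1).
v_2 = A·v_1 = (5, 1, 0).

v_2 = (5, 1, 0)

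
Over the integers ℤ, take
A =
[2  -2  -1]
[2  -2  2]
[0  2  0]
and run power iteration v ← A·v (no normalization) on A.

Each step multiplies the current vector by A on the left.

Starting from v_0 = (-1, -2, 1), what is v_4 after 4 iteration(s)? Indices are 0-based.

v_4 = (-20, -104, 80)

v_0 = (-1, -2, 1).
v_1 = A·v_0 = (1, 4, -4).
v_2 = A·v_1 = (-2, -14, 8).
v_3 = A·v_2 = (16, 40, -28).
v_4 = A·v_3 = (-20, -104, 80).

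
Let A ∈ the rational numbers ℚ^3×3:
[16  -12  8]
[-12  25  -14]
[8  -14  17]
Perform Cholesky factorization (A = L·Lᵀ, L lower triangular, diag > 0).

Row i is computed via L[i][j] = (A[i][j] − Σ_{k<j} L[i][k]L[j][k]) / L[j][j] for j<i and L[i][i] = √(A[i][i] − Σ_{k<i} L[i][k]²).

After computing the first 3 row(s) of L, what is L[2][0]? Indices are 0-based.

Step 1: L[0][0] = √(16) = 4.
  L[1][0] = (-12) / L[0][0] = -3.
Step 2: L[1][1] = √(16) = 4.
  L[2][0] = (8) / L[0][0] = 2.
  L[2][1] = (-8) / L[1][1] = -2.
Step 3: L[2][2] = √(9) = 3.

L[2][0] = 2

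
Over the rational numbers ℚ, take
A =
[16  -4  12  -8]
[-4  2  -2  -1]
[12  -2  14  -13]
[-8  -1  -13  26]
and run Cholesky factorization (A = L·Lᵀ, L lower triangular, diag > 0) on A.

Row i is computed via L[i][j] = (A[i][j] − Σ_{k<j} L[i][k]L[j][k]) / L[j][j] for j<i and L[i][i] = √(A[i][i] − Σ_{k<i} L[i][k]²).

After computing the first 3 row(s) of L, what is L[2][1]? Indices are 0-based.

L[2][1] = 1

Step 1: L[0][0] = √(16) = 4.
  L[1][0] = (-4) / L[0][0] = -1.
Step 2: L[1][1] = √(1) = 1.
  L[2][0] = (12) / L[0][0] = 3.
  L[2][1] = (1) / L[1][1] = 1.
Step 3: L[2][2] = √(4) = 2.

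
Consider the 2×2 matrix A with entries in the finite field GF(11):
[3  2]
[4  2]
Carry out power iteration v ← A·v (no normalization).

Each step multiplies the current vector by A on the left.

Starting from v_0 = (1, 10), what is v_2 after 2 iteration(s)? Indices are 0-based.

v_2 = (7, 8)

v_0 = (1, 10).
v_1 = A·v_0 = (1, 2).
v_2 = A·v_1 = (7, 8).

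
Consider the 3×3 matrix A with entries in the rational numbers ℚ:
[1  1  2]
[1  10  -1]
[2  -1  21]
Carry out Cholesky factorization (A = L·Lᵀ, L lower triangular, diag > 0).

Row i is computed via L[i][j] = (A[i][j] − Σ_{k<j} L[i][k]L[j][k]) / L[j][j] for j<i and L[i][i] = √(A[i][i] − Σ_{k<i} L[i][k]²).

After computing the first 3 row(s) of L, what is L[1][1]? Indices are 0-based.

Step 1: L[0][0] = √(1) = 1.
  L[1][0] = (1) / L[0][0] = 1.
Step 2: L[1][1] = √(9) = 3.
  L[2][0] = (2) / L[0][0] = 2.
  L[2][1] = (-3) / L[1][1] = -1.
Step 3: L[2][2] = √(16) = 4.

L[1][1] = 3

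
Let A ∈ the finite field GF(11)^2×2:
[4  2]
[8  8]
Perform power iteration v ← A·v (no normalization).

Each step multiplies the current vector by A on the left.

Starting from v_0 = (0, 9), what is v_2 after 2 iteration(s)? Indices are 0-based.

v_0 = (0, 9).
v_1 = A·v_0 = (7, 6).
v_2 = A·v_1 = (7, 5).

v_2 = (7, 5)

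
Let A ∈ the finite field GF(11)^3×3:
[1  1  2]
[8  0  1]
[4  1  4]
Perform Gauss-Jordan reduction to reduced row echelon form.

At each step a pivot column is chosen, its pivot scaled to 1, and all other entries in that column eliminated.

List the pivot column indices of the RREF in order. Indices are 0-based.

pivot columns: 0, 1, 2

[1] R0 /= 1  ⇒  (1, 1, 2)
     R1 -= 8·R0  ⇒  (0, 3, 7)
     R2 -= 4·R0  ⇒  (0, 8, 7)
[2] R1 /= 3  ⇒  (0, 1, 6)
     R0 -= 1·R1  ⇒  (1, 0, 7)
     R2 -= 8·R1  ⇒  (0, 0, 3)
[3] R2 /= 3  ⇒  (0, 0, 1)
     R0 -= 7·R2  ⇒  (1, 0, 0)
     R1 -= 6·R2  ⇒  (0, 1, 0)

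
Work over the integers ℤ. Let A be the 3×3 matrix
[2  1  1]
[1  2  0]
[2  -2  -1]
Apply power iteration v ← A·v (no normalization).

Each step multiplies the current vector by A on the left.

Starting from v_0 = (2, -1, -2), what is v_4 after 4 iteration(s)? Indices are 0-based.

v_4 = (66, 39, -18)

v_0 = (2, -1, -2).
v_1 = A·v_0 = (1, 0, 8).
v_2 = A·v_1 = (10, 1, -6).
v_3 = A·v_2 = (15, 12, 24).
v_4 = A·v_3 = (66, 39, -18).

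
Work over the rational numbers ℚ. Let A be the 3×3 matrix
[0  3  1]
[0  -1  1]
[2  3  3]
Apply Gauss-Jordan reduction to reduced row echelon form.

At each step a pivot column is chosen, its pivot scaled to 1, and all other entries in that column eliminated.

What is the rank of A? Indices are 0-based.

step 1: exchange rows 0,2
step 1: normalize row 0 (÷2) = (1, 3/2, 3/2)
step 2: normalize row 1 (÷-1) = (0, 1, -1)
  row 0: subtract 3/2×row1 = (1, 0, 3)
  row 2: subtract 3×row1 = (0, 0, 4)
step 3: normalize row 2 (÷4) = (0, 0, 1)
  row 0: subtract 3×row2 = (1, 0, 0)
  row 1: subtract -1×row2 = (0, 1, 0)

rank = 3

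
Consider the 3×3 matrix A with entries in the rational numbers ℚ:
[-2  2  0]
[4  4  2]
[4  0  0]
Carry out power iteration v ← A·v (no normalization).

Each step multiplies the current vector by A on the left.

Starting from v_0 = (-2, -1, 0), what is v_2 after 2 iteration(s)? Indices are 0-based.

v_0 = (-2, -1, 0).
v_1 = A·v_0 = (2, -12, -8).
v_2 = A·v_1 = (-28, -56, 8).

v_2 = (-28, -56, 8)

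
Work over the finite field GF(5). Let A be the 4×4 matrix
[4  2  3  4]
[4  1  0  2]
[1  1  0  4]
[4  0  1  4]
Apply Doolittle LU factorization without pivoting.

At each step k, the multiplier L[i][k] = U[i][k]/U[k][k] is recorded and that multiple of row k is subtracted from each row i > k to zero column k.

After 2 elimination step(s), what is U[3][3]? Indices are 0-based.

Step 1: pivot at (0,0) is 4.
  row1 ← row1 − (1)·row0  ⇒  L[1][0]=1, U row1=(0, 4, 2, 3)
  row2 ← row2 − (4)·row0  ⇒  L[2][0]=4, U row2=(0, 3, 3, 3)
  row3 ← row3 − (1)·row0  ⇒  L[3][0]=1, U row3=(0, 3, 3, 0)
Step 2: pivot at (1,1) is 4.
  row2 ← row2 − (2)·row1  ⇒  L[2][1]=2, U row2=(0, 0, 4, 2)
  row3 ← row3 − (2)·row1  ⇒  L[3][1]=2, U row3=(0, 0, 4, 4)

U[3][3] = 4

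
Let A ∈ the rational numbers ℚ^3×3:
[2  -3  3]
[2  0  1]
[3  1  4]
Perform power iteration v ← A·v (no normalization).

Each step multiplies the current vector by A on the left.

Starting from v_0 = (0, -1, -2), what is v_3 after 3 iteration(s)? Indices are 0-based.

v_0 = (0, -1, -2).
v_1 = A·v_0 = (-3, -2, -9).
v_2 = A·v_1 = (-27, -15, -47).
v_3 = A·v_2 = (-150, -101, -284).

v_3 = (-150, -101, -284)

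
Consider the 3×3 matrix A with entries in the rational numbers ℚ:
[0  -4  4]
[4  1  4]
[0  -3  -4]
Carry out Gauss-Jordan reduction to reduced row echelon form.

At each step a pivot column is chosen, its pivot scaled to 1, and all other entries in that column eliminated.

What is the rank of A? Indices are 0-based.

[1] R0 <-> R1
[1] R0 /= 4  ⇒  (1, 1/4, 1)
[2] R1 /= -4  ⇒  (0, 1, -1)
     R0 -= 1/4·R1  ⇒  (1, 0, 5/4)
     R2 -= -3·R1  ⇒  (0, 0, -7)
[3] R2 /= -7  ⇒  (0, 0, 1)
     R0 -= 5/4·R2  ⇒  (1, 0, 0)
     R1 -= -1·R2  ⇒  (0, 1, 0)

rank = 3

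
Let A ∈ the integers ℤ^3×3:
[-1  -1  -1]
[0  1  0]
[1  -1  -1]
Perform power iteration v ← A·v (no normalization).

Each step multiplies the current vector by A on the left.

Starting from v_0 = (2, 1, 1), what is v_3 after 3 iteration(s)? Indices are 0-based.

v_3 = (1, 1, 7)

v_0 = (2, 1, 1).
v_1 = A·v_0 = (-4, 1, 0).
v_2 = A·v_1 = (3, 1, -5).
v_3 = A·v_2 = (1, 1, 7).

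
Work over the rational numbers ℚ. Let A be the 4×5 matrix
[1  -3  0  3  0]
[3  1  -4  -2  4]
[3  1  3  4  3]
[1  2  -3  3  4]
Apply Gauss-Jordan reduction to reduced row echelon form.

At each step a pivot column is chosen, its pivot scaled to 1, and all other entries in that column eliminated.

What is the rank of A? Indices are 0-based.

pivot(0,0)=1: scale R0 → (1, -3, 0, 3, 0)
  clear (1,0): R1 −= (3)R0 → (0, 10, -4, -11, 4)
  clear (2,0): R2 −= (3)R0 → (0, 10, 3, -5, 3)
  clear (3,0): R3 −= (1)R0 → (0, 5, -3, 0, 4)
pivot(1,1)=10: scale R1 → (0, 1, -2/5, -11/10, 2/5)
  clear (0,1): R0 −= (-3)R1 → (1, 0, -6/5, -3/10, 6/5)
  clear (2,1): R2 −= (10)R1 → (0, 0, 7, 6, -1)
  clear (3,1): R3 −= (5)R1 → (0, 0, -1, 11/2, 2)
pivot(2,2)=7: scale R2 → (0, 0, 1, 6/7, -1/7)
  clear (0,2): R0 −= (-6/5)R2 → (1, 0, 0, 51/70, 36/35)
  clear (1,2): R1 −= (-2/5)R2 → (0, 1, 0, -53/70, 12/35)
  clear (3,2): R3 −= (-1)R2 → (0, 0, 0, 89/14, 13/7)
pivot(3,3)=89/14: scale R3 → (0, 0, 0, 1, 26/89)
  clear (0,3): R0 −= (51/70)R3 → (1, 0, 0, 0, 363/445)
  clear (1,3): R1 −= (-53/70)R3 → (0, 1, 0, 0, 251/445)
  clear (2,3): R2 −= (6/7)R3 → (0, 0, 1, 0, -35/89)

rank = 4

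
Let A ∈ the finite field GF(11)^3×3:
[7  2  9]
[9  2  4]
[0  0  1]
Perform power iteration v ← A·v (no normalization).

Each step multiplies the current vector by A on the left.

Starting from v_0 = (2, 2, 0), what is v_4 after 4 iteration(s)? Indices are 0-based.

v_0 = (2, 2, 0).
v_1 = A·v_0 = (7, 0, 0).
v_2 = A·v_1 = (5, 8, 0).
v_3 = A·v_2 = (7, 6, 0).
v_4 = A·v_3 = (6, 9, 0).

v_4 = (6, 9, 0)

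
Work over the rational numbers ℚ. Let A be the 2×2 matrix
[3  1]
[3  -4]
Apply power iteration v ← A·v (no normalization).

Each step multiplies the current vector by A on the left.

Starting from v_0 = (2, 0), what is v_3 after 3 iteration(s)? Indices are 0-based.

v_0 = (2, 0).
v_1 = A·v_0 = (6, 6).
v_2 = A·v_1 = (24, -6).
v_3 = A·v_2 = (66, 96).

v_3 = (66, 96)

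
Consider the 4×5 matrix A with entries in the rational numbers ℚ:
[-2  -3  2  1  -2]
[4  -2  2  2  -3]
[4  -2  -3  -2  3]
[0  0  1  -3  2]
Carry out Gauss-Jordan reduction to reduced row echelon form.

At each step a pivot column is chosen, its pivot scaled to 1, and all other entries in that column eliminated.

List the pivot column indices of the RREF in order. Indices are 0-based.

pivot columns: 0, 1, 2, 3

pivot(0,0)=-2: scale R0 → (1, 3/2, -1, -1/2, 1)
  clear (1,0): R1 −= (4)R0 → (0, -8, 6, 4, -7)
  clear (2,0): R2 −= (4)R0 → (0, -8, 1, 0, -1)
pivot(1,1)=-8: scale R1 → (0, 1, -3/4, -1/2, 7/8)
  clear (0,1): R0 −= (3/2)R1 → (1, 0, 1/8, 1/4, -5/16)
  clear (2,1): R2 −= (-8)R1 → (0, 0, -5, -4, 6)
pivot(2,2)=-5: scale R2 → (0, 0, 1, 4/5, -6/5)
  clear (0,2): R0 −= (1/8)R2 → (1, 0, 0, 3/20, -13/80)
  clear (1,2): R1 −= (-3/4)R2 → (0, 1, 0, 1/10, -1/40)
  clear (3,2): R3 −= (1)R2 → (0, 0, 0, -19/5, 16/5)
pivot(3,3)=-19/5: scale R3 → (0, 0, 0, 1, -16/19)
  clear (0,3): R0 −= (3/20)R3 → (1, 0, 0, 0, -11/304)
  clear (1,3): R1 −= (1/10)R3 → (0, 1, 0, 0, 9/152)
  clear (2,3): R2 −= (4/5)R3 → (0, 0, 1, 0, -10/19)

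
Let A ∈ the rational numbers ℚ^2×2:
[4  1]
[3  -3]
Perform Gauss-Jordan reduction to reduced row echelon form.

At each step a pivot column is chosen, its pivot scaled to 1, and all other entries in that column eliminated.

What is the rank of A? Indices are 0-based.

rank = 2

pivot(0,0)=4: scale R0 → (1, 1/4)
  clear (1,0): R1 −= (3)R0 → (0, -15/4)
pivot(1,1)=-15/4: scale R1 → (0, 1)
  clear (0,1): R0 −= (1/4)R1 → (1, 0)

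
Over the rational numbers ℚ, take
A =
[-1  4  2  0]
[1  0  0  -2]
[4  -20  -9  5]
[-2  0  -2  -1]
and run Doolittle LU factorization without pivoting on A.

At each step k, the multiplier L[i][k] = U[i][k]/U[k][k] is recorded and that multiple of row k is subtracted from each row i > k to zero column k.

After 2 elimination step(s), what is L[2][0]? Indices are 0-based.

[col 0] pivot -1
  R1 -= -1*R0 → (0, 4, 2, -2)  (L[1][0] := -1)
  R2 -= -4*R0 → (0, -4, -1, 5)  (L[2][0] := -4)
  R3 -= 2*R0 → (0, -8, -6, -1)  (L[3][0] := 2)
[col 1] pivot 4
  R2 -= -1*R1 → (0, 0, 1, 3)  (L[2][1] := -1)
  R3 -= -2*R1 → (0, 0, -2, -5)  (L[3][1] := -2)

L[2][0] = -4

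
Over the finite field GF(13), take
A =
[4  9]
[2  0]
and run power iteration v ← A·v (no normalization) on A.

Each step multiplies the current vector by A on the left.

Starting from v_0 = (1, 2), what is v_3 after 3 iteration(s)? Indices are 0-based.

v_0 = (1, 2).
v_1 = A·v_0 = (9, 2).
v_2 = A·v_1 = (2, 5).
v_3 = A·v_2 = (1, 4).

v_3 = (1, 4)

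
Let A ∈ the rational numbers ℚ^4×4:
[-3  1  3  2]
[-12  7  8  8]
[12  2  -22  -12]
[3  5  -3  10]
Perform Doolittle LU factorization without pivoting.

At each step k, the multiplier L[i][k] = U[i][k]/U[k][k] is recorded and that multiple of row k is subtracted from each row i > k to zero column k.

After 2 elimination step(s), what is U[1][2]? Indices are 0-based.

U[1][2] = -4

Step 1: pivot at (0,0) is -3.
  row1 ← row1 − (4)·row0  ⇒  L[1][0]=4, U row1=(0, 3, -4, 0)
  row2 ← row2 − (-4)·row0  ⇒  L[2][0]=-4, U row2=(0, 6, -10, -4)
  row3 ← row3 − (-1)·row0  ⇒  L[3][0]=-1, U row3=(0, 6, 0, 12)
Step 2: pivot at (1,1) is 3.
  row2 ← row2 − (2)·row1  ⇒  L[2][1]=2, U row2=(0, 0, -2, -4)
  row3 ← row3 − (2)·row1  ⇒  L[3][1]=2, U row3=(0, 0, 8, 12)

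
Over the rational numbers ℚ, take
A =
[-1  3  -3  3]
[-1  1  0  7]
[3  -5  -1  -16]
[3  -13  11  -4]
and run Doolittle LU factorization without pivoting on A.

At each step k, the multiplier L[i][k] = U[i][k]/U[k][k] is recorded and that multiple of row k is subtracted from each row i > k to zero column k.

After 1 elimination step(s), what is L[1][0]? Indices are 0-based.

k=0: U[0][0]=-1
  eliminate (1,0): mult=1, new row 1: (0, -2, 3, 4); set L[1][0]=1
  eliminate (2,0): mult=-3, new row 2: (0, 4, -10, -7); set L[2][0]=-3
  eliminate (3,0): mult=-3, new row 3: (0, -4, 2, 5); set L[3][0]=-3

L[1][0] = 1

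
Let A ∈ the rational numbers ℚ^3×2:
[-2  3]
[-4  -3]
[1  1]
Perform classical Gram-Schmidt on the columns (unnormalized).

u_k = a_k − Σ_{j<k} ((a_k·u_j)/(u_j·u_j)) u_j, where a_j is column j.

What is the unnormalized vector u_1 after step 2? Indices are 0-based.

Step 1: u_0 = a_0 = (-2, -4, 1).
Step 2: u_1 = a_1 − (1/3)·u_0 = (11/3, -5/3, 2/3).

u_1 = (11/3, -5/3, 2/3)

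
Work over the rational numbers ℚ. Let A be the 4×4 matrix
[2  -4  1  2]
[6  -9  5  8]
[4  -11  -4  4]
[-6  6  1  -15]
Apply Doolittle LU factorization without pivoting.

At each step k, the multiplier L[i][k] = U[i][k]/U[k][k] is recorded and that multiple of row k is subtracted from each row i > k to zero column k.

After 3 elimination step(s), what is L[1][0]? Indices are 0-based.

Step 1: pivot at (0,0) is 2.
  row1 ← row1 − (3)·row0  ⇒  L[1][0]=3, U row1=(0, 3, 2, 2)
  row2 ← row2 − (2)·row0  ⇒  L[2][0]=2, U row2=(0, -3, -6, 0)
  row3 ← row3 − (-3)·row0  ⇒  L[3][0]=-3, U row3=(0, -6, 4, -9)
Step 2: pivot at (1,1) is 3.
  row2 ← row2 − (-1)·row1  ⇒  L[2][1]=-1, U row2=(0, 0, -4, 2)
  row3 ← row3 − (-2)·row1  ⇒  L[3][1]=-2, U row3=(0, 0, 8, -5)
Step 3: pivot at (2,2) is -4.
  row3 ← row3 − (-2)·row2  ⇒  L[3][2]=-2, U row3=(0, 0, 0, -1)

L[1][0] = 3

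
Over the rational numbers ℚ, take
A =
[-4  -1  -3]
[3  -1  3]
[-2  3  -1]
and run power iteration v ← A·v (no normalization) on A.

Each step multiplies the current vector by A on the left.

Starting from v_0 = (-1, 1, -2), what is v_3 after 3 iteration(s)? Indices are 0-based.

v_0 = (-1, 1, -2).
v_1 = A·v_0 = (9, -10, 7).
v_2 = A·v_1 = (-47, 58, -55).
v_3 = A·v_2 = (295, -364, 323).

v_3 = (295, -364, 323)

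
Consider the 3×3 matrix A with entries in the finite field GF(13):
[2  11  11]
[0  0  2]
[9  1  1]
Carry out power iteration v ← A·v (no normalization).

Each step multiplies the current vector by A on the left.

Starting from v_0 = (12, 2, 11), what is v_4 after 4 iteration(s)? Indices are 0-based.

v_0 = (12, 2, 11).
v_1 = A·v_0 = (11, 9, 4).
v_2 = A·v_1 = (9, 8, 8).
v_3 = A·v_2 = (12, 3, 6).
v_4 = A·v_3 = (6, 12, 0).

v_4 = (6, 12, 0)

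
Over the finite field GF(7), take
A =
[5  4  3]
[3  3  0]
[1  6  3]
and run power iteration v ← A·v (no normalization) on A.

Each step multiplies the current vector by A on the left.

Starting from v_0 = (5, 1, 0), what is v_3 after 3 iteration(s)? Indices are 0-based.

v_0 = (5, 1, 0).
v_1 = A·v_0 = (1, 4, 4).
v_2 = A·v_1 = (5, 1, 2).
v_3 = A·v_2 = (0, 4, 3).

v_3 = (0, 4, 3)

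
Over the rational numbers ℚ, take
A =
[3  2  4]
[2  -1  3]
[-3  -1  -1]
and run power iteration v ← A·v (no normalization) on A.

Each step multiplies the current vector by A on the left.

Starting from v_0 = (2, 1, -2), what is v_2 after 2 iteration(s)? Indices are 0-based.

v_2 = (-26, -12, 8)

v_0 = (2, 1, -2).
v_1 = A·v_0 = (0, -3, -5).
v_2 = A·v_1 = (-26, -12, 8).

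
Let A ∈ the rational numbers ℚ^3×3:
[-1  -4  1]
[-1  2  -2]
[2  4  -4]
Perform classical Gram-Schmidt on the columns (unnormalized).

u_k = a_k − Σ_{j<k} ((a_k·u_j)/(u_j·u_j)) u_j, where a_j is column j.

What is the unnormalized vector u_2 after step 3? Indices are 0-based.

Step 1: u_0 = a_0 = (-1, -1, 2).
Step 2: u_1 = a_1 − (5/3)·u_0 = (-7/3, 11/3, 2/3).
Step 3: u_2 = a_2 − (-7/6)·u_0 − (-37/58)·u_1 = (-48/29, -24/29, -36/29).

u_2 = (-48/29, -24/29, -36/29)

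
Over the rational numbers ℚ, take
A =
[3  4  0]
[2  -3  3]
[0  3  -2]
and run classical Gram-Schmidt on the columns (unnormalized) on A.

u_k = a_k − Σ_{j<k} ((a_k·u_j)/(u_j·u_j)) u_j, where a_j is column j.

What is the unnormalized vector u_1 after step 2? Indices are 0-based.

u_1 = (34/13, -51/13, 3)

Step 1: u_0 = a_0 = (3, 2, 0).
Step 2: u_1 = a_1 − (6/13)·u_0 = (34/13, -51/13, 3).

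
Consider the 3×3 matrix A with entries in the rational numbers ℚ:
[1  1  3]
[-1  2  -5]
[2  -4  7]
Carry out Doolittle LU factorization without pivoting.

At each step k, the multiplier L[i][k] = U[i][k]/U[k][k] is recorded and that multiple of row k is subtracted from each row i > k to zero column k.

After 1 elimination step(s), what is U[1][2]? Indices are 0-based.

U[1][2] = -2

k=0: U[0][0]=1
  eliminate (1,0): mult=-1, new row 1: (0, 3, -2); set L[1][0]=-1
  eliminate (2,0): mult=2, new row 2: (0, -6, 1); set L[2][0]=2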